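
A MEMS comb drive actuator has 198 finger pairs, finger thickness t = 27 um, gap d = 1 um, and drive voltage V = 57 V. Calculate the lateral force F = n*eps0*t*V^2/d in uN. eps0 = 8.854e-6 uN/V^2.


Step 1: Parameters: n=198, eps0=8.854e-6 uN/V^2, t=27 um, V=57 V, d=1 um
Step 2: V^2 = 3249
Step 3: F = 198 * 8.854e-6 * 27 * 3249 / 1
F = 153.786 uN


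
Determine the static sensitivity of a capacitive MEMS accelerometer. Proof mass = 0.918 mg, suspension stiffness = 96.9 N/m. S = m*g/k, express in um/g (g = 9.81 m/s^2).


Step 1: Convert mass: m = 0.918 mg = 9.18e-07 kg
Step 2: S = m * g / k = 9.18e-07 * 9.81 / 96.9
Step 3: S = 9.29e-08 m/g
Step 4: Convert to um/g: S = 0.093 um/g


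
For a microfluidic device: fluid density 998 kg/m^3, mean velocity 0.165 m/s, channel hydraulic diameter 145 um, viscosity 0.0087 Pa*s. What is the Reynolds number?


Step 1: Convert Dh to meters: Dh = 145e-6 m
Step 2: Re = rho * v * Dh / mu
Re = 998 * 0.165 * 145e-6 / 0.0087
Re = 2.745


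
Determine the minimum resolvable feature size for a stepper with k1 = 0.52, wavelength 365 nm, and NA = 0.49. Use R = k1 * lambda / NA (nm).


Step 1: Identify values: k1 = 0.52, lambda = 365 nm, NA = 0.49
Step 2: R = k1 * lambda / NA
R = 0.52 * 365 / 0.49
R = 387.3 nm


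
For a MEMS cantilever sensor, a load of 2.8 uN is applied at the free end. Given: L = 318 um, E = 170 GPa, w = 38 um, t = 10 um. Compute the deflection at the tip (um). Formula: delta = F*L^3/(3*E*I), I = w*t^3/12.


Step 1: Calculate the second moment of area.
I = w * t^3 / 12 = 38 * 10^3 / 12 = 3166.6667 um^4
Step 2: Convert E to consistent units (1 GPa = 1000 uN/um^2).
E = 170 GPa = 170000 uN/um^2
Step 3: Calculate tip deflection.
delta = F * L^3 / (3 * E * I)
delta = 2.8 * 318^3 / (3 * 170000 * 3166.6667)
delta = 0.0558 um


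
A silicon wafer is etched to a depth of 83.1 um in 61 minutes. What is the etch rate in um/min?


Step 1: Etch rate = depth / time
Step 2: rate = 83.1 / 61
rate = 1.362 um/min


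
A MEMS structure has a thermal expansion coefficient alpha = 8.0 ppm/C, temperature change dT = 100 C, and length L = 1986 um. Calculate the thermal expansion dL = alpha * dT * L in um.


Step 1: Convert CTE: alpha = 8.0 ppm/C = 8.0e-6 /C
Step 2: dL = 8.0e-6 * 100 * 1986
dL = 1.5888 um


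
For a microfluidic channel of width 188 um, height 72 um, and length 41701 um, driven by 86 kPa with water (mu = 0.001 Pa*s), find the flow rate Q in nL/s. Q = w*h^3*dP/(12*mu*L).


Step 1: Convert all dimensions to SI (meters).
w = 188e-6 m, h = 72e-6 m, L = 41701e-6 m, dP = 86e3 Pa
Step 2: Q = w * h^3 * dP / (12 * mu * L)
Q = 188e-6 * (72e-6)^3 * 86e3 / (12 * 0.001 * 41701e-6) = 1.20594104e-08 m^3/s
Step 3: Convert Q from m^3/s to nL/s (1 m^3 = 1e12 nL, so multiply by 1e12).
Q = 12059.41 nL/s


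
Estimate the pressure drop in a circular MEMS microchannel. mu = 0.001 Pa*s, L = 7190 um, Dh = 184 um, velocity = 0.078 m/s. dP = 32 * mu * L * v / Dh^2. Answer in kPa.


Step 1: Convert to SI: L = 7190e-6 m, Dh = 184e-6 m
Step 2: dP = 32 * 0.001 * 7190e-6 * 0.078 / (184e-6)^2
Step 3: dP = 530.08 Pa
Step 4: Convert to kPa: dP = 0.53 kPa


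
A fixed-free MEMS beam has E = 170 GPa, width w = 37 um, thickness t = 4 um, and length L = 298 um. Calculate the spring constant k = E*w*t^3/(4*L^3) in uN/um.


Step 1: Convert E to consistent units (1 GPa = 1000 uN/um^2).
E = 170 GPa = 170000 uN/um^2
Step 2: Compute t^3 = 4^3 = 64
Step 3: Compute L^3 = 298^3 = 26463592
Step 4: k = 170000 * 37 * 64 / (4 * 26463592)
k = 3.803 uN/um


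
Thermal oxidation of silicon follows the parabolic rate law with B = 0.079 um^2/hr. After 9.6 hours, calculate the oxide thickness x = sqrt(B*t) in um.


Step 1: Compute B*t = 0.079 * 9.6 = 0.7584
Step 2: x = sqrt(0.7584)
x = 0.871 um


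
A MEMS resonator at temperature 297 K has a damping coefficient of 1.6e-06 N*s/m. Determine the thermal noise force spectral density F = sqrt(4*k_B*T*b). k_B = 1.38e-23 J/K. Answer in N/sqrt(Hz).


Step 1: Compute 4 * k_B * T * b
= 4 * 1.38e-23 * 297 * 1.6e-06
= 2.6231e-26 N^2/Hz
Step 2: F_noise = sqrt(2.6231e-26)
F_noise = 1.62e-13 N/sqrt(Hz)


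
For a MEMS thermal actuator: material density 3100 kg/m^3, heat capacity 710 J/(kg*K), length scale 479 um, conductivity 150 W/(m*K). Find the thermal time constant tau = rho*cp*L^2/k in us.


Step 1: Convert L to m: L = 479e-6 m
Step 2: L^2 = (479e-6)^2 = 2.29441e-07 m^2
Step 3: tau = 3100 * 710 * 2.29441e-07 / 150 = 3.36666427e-03 s
Step 4: Convert to microseconds (multiply by 1e6).
tau = 3366.664 us


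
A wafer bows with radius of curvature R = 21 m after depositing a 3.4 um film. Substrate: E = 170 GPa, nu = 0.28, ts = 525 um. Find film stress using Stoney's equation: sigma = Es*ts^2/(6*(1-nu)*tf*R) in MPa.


Step 1: Compute numerator: Es * ts^2 = 170 * 525^2 = 46856250 (GPa*um^2)
Step 2: Compute denominator (R in um): 6*(1-nu)*tf*R = 6*0.72*3.4*21e6 = 308448000.0 (um^2)
Step 3: sigma (GPa) = 46856250 / 308448000.0 = 1.5191e-01 GPa
Step 4: Convert to MPa (x1000): sigma = 151.9 MPa


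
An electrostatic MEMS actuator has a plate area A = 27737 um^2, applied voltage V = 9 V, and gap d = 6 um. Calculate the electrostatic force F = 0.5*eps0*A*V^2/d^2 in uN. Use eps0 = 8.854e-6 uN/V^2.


Step 1: Identify parameters.
eps0 = 8.854e-6 uN/V^2, A = 27737 um^2, V = 9 V, d = 6 um
Step 2: Compute V^2 = 9^2 = 81
Step 3: Compute d^2 = 6^2 = 36
Step 4: F = 0.5 * 8.854e-6 * 27737 * 81 / 36
F = 0.276 uN


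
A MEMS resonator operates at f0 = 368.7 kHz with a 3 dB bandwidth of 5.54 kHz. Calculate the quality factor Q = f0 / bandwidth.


Step 1: Q = f0 / bandwidth
Step 2: Q = 368.7 / 5.54
Q = 66.6


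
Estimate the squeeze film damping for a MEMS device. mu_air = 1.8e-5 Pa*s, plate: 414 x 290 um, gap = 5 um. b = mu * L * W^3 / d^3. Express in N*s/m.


Step 1: Convert to SI.
L = 414e-6 m, W = 290e-6 m, d = 5e-6 m
Step 2: W^3 = (290e-6)^3 = 2.44e-11 m^3
Step 3: d^3 = (5e-6)^3 = 1.25e-16 m^3
Step 4: b = 1.8e-5 * 414e-6 * 2.44e-11 / 1.25e-16
b = 1.45e-03 N*s/m


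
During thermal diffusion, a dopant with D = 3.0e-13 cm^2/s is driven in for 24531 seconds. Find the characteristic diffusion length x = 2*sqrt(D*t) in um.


Step 1: Compute D*t = 3.0e-13 * 24531 = 7.3593e-09 cm^2
Step 2: sqrt(D*t) = 8.57864e-05 cm
Step 3: x = 2 * 8.57864e-05 cm = 1.715728e-04 cm
Step 4: Convert to um (1 cm = 1e4 um): x = 1.716 um


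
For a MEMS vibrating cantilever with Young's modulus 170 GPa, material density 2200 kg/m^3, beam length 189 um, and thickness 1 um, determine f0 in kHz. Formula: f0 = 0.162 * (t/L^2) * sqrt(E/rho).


Step 1: Convert units to SI.
t_SI = 1e-6 m, L_SI = 189e-6 m
Step 2: Calculate sqrt(E/rho).
sqrt(170e9 / 2200) = 8790.49 m/s
Step 3: Compute f0.
f0 = 0.162 * 1e-6 / (189e-6)^2 * 8790.49 = 39866.2 Hz = 39.87 kHz


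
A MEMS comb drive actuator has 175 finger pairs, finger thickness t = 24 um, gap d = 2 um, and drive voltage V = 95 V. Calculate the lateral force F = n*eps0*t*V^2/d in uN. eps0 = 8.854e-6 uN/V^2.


Step 1: Parameters: n=175, eps0=8.854e-6 uN/V^2, t=24 um, V=95 V, d=2 um
Step 2: V^2 = 9025
Step 3: F = 175 * 8.854e-6 * 24 * 9025 / 2
F = 167.805 uN


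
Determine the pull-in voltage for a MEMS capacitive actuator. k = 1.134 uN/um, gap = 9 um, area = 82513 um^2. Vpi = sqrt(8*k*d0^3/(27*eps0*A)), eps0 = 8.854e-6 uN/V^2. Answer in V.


Step 1: Compute numerator: 8 * k * d0^3 = 8 * 1.134 * 9^3 = 6613.488
Step 2: Compute denominator: 27 * eps0 * A = 27 * 8.854e-6 * 82513 = 19.725393
Step 3: Vpi = sqrt(6613.488 / 19.725393)
Vpi = 18.31 V


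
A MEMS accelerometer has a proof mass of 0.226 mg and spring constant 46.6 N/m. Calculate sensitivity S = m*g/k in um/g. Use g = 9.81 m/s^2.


Step 1: Convert mass: m = 0.226 mg = 2.26e-07 kg
Step 2: S = m * g / k = 2.26e-07 * 9.81 / 46.6
Step 3: S = 4.76e-08 m/g
Step 4: Convert to um/g: S = 0.048 um/g


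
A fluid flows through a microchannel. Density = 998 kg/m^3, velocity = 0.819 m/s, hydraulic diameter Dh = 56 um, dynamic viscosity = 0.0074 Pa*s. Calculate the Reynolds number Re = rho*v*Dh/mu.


Step 1: Convert Dh to meters: Dh = 56e-6 m
Step 2: Re = rho * v * Dh / mu
Re = 998 * 0.819 * 56e-6 / 0.0074
Re = 6.185


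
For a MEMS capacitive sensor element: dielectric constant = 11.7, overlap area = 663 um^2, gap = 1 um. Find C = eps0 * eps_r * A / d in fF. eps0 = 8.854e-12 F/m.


Step 1: Convert area to m^2: A = 663e-12 m^2
Step 2: Convert gap to m: d = 1e-6 m
Step 3: C = eps0 * eps_r * A / d
C = 8.854e-12 * 11.7 * 663e-12 / 1e-6
Step 4: Convert to fF (multiply by 1e15).
C = 68.68 fF


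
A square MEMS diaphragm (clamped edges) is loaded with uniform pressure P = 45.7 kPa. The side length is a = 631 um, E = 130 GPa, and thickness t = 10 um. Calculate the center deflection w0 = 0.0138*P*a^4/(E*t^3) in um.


Step 1: Convert pressure to compatible units (E is in GPa, so P in GPa).
P = 45.7 kPa = 45.7e-6 GPa
Step 2: Compute numerator: 0.0138 * P * a^4.
a^4 = 631^4 = 158532181921
numerator = 0.0138 * 45.7e-6 * 158532181921 = 9.99799e+04
Step 3: Compute denominator: E * t^3 = 130 * 10^3 = 130000
Step 4: w0 = numerator / denominator = 9.99799e+04 / 130000 = 0.7691 um


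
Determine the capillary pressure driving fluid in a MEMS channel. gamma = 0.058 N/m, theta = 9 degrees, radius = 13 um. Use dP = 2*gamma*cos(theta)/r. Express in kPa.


Step 1: cos(9 deg) = 0.9877
Step 2: Convert r to m: r = 13e-6 m
Step 3: dP = 2 * 0.058 * 0.9877 / 13e-6 = 8813.3 Pa
Step 4: Convert Pa to kPa (divide by 1000).
dP = 8.81 kPa


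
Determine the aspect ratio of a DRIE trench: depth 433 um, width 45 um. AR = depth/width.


Step 1: AR = depth / width
Step 2: AR = 433 / 45
AR = 9.6


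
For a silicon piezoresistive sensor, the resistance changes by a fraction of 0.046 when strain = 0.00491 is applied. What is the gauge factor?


Step 1: Identify values.
dR/R = 0.046, strain = 0.00491
Step 2: GF = (dR/R) / strain = 0.046 / 0.00491
GF = 9.4


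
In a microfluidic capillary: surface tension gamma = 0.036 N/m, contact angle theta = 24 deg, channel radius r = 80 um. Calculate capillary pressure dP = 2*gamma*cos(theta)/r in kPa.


Step 1: cos(24 deg) = 0.9135
Step 2: Convert r to m: r = 80e-6 m
Step 3: dP = 2 * 0.036 * 0.9135 / 80e-6 = 822.2 Pa
Step 4: Convert Pa to kPa (divide by 1000).
dP = 0.82 kPa


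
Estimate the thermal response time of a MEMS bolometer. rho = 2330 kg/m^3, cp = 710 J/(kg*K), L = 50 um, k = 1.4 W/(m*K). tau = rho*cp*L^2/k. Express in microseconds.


Step 1: Convert L to m: L = 50e-6 m
Step 2: L^2 = (50e-6)^2 = 2.5e-09 m^2
Step 3: tau = 2330 * 710 * 2.5e-09 / 1.4 = 2.95410714e-03 s
Step 4: Convert to microseconds (multiply by 1e6).
tau = 2954.107 us


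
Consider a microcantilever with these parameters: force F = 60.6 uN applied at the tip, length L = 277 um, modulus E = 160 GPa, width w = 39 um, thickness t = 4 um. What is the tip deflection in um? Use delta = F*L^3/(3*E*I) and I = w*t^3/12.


Step 1: Calculate the second moment of area.
I = w * t^3 / 12 = 39 * 4^3 / 12 = 208.0 um^4
Step 2: Convert E to consistent units (1 GPa = 1000 uN/um^2).
E = 160 GPa = 160000 uN/um^2
Step 3: Calculate tip deflection.
delta = F * L^3 / (3 * E * I)
delta = 60.6 * 277^3 / (3 * 160000 * 208.0)
delta = 12.9005 um


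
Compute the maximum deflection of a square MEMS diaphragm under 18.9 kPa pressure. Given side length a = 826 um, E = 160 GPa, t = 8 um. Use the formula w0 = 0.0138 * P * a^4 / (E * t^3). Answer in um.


Step 1: Convert pressure to compatible units (E is in GPa, so P in GPa).
P = 18.9 kPa = 18.9e-6 GPa
Step 2: Compute numerator: 0.0138 * P * a^4.
a^4 = 826^4 = 465500540176
numerator = 0.0138 * 18.9e-6 * 465500540176 = 1.214119e+05
Step 3: Compute denominator: E * t^3 = 160 * 8^3 = 81920
Step 4: w0 = numerator / denominator = 1.214119e+05 / 81920 = 1.4821 um


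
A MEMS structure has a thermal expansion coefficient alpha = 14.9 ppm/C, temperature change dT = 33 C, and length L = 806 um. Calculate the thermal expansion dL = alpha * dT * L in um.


Step 1: Convert CTE: alpha = 14.9 ppm/C = 14.9e-6 /C
Step 2: dL = 14.9e-6 * 33 * 806
dL = 0.3963 um


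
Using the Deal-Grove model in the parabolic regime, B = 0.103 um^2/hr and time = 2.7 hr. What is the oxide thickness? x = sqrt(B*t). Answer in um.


Step 1: Compute B*t = 0.103 * 2.7 = 0.2781
Step 2: x = sqrt(0.2781)
x = 0.527 um


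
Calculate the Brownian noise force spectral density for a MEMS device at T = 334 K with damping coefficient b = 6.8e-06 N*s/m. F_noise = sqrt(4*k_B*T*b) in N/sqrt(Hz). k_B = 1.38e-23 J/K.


Step 1: Compute 4 * k_B * T * b
= 4 * 1.38e-23 * 334 * 6.8e-06
= 1.2537e-25 N^2/Hz
Step 2: F_noise = sqrt(1.2537e-25)
F_noise = 3.54e-13 N/sqrt(Hz)


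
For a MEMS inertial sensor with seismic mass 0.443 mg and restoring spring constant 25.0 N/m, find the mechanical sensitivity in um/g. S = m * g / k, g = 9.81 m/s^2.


Step 1: Convert mass: m = 0.443 mg = 4.43e-07 kg
Step 2: S = m * g / k = 4.43e-07 * 9.81 / 25.0
Step 3: S = 1.74e-07 m/g
Step 4: Convert to um/g: S = 0.174 um/g


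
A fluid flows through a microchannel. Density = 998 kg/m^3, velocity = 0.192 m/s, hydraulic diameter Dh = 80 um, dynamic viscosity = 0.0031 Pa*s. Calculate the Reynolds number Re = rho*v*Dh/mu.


Step 1: Convert Dh to meters: Dh = 80e-6 m
Step 2: Re = rho * v * Dh / mu
Re = 998 * 0.192 * 80e-6 / 0.0031
Re = 4.945


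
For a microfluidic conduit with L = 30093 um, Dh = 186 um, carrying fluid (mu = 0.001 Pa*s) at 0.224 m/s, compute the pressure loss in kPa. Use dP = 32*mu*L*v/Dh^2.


Step 1: Convert to SI: L = 30093e-6 m, Dh = 186e-6 m
Step 2: dP = 32 * 0.001 * 30093e-6 * 0.224 / (186e-6)^2
Step 3: dP = 6235.02 Pa
Step 4: Convert to kPa: dP = 6.24 kPa


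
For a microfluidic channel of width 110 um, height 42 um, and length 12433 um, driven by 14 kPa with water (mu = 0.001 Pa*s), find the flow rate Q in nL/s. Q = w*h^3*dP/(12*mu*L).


Step 1: Convert all dimensions to SI (meters).
w = 110e-6 m, h = 42e-6 m, L = 12433e-6 m, dP = 14e3 Pa
Step 2: Q = w * h^3 * dP / (12 * mu * L)
Q = 110e-6 * (42e-6)^3 * 14e3 / (12 * 0.001 * 12433e-6) = 7.6473578e-10 m^3/s
Step 3: Convert Q from m^3/s to nL/s (1 m^3 = 1e12 nL, so multiply by 1e12).
Q = 764.736 nL/s


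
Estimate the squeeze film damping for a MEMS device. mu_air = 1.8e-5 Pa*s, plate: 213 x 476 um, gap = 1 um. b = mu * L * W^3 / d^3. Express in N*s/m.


Step 1: Convert to SI.
L = 213e-6 m, W = 476e-6 m, d = 1e-6 m
Step 2: W^3 = (476e-6)^3 = 1.08e-10 m^3
Step 3: d^3 = (1e-6)^3 = 1.00e-18 m^3
Step 4: b = 1.8e-5 * 213e-6 * 1.08e-10 / 1.00e-18
b = 4.13e-01 N*s/m


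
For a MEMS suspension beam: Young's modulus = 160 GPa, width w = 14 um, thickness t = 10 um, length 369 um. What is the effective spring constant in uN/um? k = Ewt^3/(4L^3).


Step 1: Convert E to consistent units (1 GPa = 1000 uN/um^2).
E = 160 GPa = 160000 uN/um^2
Step 2: Compute t^3 = 10^3 = 1000
Step 3: Compute L^3 = 369^3 = 50243409
Step 4: k = 160000 * 14 * 1000 / (4 * 50243409)
k = 11.1457 uN/um


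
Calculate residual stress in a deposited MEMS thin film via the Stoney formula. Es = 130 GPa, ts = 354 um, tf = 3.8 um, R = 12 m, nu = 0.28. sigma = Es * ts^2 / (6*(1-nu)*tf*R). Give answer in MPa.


Step 1: Compute numerator: Es * ts^2 = 130 * 354^2 = 16291080 (GPa*um^2)
Step 2: Compute denominator (R in um): 6*(1-nu)*tf*R = 6*0.72*3.8*12e6 = 196992000.0 (um^2)
Step 3: sigma (GPa) = 16291080 / 196992000.0 = 8.2699e-02 GPa
Step 4: Convert to MPa (x1000): sigma = 82.7 MPa


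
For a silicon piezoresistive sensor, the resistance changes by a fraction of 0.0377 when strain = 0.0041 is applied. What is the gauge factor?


Step 1: Identify values.
dR/R = 0.0377, strain = 0.0041
Step 2: GF = (dR/R) / strain = 0.0377 / 0.0041
GF = 9.2


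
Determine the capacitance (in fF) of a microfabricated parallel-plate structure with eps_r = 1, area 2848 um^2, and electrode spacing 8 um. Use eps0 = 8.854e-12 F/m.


Step 1: Convert area to m^2: A = 2848e-12 m^2
Step 2: Convert gap to m: d = 8e-6 m
Step 3: C = eps0 * eps_r * A / d
C = 8.854e-12 * 1 * 2848e-12 / 8e-6
Step 4: Convert to fF (multiply by 1e15).
C = 3.15 fF


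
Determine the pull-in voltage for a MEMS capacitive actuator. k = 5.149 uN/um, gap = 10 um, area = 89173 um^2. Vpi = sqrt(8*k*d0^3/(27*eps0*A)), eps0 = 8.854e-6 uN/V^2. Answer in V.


Step 1: Compute numerator: 8 * k * d0^3 = 8 * 5.149 * 10^3 = 41192.0
Step 2: Compute denominator: 27 * eps0 * A = 27 * 8.854e-6 * 89173 = 21.317519
Step 3: Vpi = sqrt(41192.0 / 21.317519)
Vpi = 43.96 V


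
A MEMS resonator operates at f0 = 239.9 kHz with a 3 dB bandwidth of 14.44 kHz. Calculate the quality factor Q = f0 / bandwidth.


Step 1: Q = f0 / bandwidth
Step 2: Q = 239.9 / 14.44
Q = 16.6


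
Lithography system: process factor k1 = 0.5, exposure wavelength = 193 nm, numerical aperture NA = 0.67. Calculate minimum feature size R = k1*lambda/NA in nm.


Step 1: Identify values: k1 = 0.5, lambda = 193 nm, NA = 0.67
Step 2: R = k1 * lambda / NA
R = 0.5 * 193 / 0.67
R = 144.0 nm


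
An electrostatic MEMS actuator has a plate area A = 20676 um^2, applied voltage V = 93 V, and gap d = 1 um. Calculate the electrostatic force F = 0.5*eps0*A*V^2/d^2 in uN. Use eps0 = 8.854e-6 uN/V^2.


Step 1: Identify parameters.
eps0 = 8.854e-6 uN/V^2, A = 20676 um^2, V = 93 V, d = 1 um
Step 2: Compute V^2 = 93^2 = 8649
Step 3: Compute d^2 = 1^2 = 1
Step 4: F = 0.5 * 8.854e-6 * 20676 * 8649 / 1
F = 791.666 uN


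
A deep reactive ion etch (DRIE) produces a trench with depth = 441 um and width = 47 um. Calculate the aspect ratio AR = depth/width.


Step 1: AR = depth / width
Step 2: AR = 441 / 47
AR = 9.4


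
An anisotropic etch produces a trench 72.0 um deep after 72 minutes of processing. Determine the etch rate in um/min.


Step 1: Etch rate = depth / time
Step 2: rate = 72.0 / 72
rate = 1.0 um/min


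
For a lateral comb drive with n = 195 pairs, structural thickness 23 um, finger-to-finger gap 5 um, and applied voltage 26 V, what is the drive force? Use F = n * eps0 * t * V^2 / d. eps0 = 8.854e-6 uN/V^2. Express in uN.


Step 1: Parameters: n=195, eps0=8.854e-6 uN/V^2, t=23 um, V=26 V, d=5 um
Step 2: V^2 = 676
Step 3: F = 195 * 8.854e-6 * 23 * 676 / 5
F = 5.369 uN


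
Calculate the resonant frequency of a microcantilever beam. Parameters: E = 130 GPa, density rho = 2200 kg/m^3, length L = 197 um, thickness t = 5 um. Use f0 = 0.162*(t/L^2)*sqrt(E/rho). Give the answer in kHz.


Step 1: Convert units to SI.
t_SI = 5e-6 m, L_SI = 197e-6 m
Step 2: Calculate sqrt(E/rho).
sqrt(130e9 / 2200) = 7687.06 m/s
Step 3: Compute f0.
f0 = 0.162 * 5e-6 / (197e-6)^2 * 7687.06 = 160440.1 Hz = 160.44 kHz


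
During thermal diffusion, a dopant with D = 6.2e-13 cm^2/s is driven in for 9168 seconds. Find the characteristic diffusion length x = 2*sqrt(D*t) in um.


Step 1: Compute D*t = 6.2e-13 * 9168 = 5.68416e-09 cm^2
Step 2: sqrt(D*t) = 7.53934e-05 cm
Step 3: x = 2 * 7.53934e-05 cm = 1.507868e-04 cm
Step 4: Convert to um (1 cm = 1e4 um): x = 1.508 um


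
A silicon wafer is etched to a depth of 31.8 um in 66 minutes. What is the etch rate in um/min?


Step 1: Etch rate = depth / time
Step 2: rate = 31.8 / 66
rate = 0.482 um/min


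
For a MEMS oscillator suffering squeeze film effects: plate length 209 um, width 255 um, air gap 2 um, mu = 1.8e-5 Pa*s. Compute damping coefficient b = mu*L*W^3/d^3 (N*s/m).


Step 1: Convert to SI.
L = 209e-6 m, W = 255e-6 m, d = 2e-6 m
Step 2: W^3 = (255e-6)^3 = 1.66e-11 m^3
Step 3: d^3 = (2e-6)^3 = 8.00e-18 m^3
Step 4: b = 1.8e-5 * 209e-6 * 1.66e-11 / 8.00e-18
b = 7.80e-03 N*s/m


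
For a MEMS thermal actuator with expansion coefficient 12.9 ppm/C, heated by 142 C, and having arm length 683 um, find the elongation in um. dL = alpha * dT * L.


Step 1: Convert CTE: alpha = 12.9 ppm/C = 12.9e-6 /C
Step 2: dL = 12.9e-6 * 142 * 683
dL = 1.2511 um


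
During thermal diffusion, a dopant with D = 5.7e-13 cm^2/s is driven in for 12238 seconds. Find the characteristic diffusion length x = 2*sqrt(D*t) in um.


Step 1: Compute D*t = 5.7e-13 * 12238 = 6.97566e-09 cm^2
Step 2: sqrt(D*t) = 8.352e-05 cm
Step 3: x = 2 * 8.352e-05 cm = 1.6704e-04 cm
Step 4: Convert to um (1 cm = 1e4 um): x = 1.67 um


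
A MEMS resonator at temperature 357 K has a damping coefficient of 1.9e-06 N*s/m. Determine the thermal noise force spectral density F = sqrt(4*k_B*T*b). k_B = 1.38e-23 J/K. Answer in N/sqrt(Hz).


Step 1: Compute 4 * k_B * T * b
= 4 * 1.38e-23 * 357 * 1.9e-06
= 3.7442e-26 N^2/Hz
Step 2: F_noise = sqrt(3.7442e-26)
F_noise = 1.93e-13 N/sqrt(Hz)


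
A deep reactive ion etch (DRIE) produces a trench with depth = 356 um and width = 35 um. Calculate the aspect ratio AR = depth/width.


Step 1: AR = depth / width
Step 2: AR = 356 / 35
AR = 10.2


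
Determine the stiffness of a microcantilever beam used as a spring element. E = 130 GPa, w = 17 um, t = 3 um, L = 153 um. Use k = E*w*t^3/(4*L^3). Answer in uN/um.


Step 1: Convert E to consistent units (1 GPa = 1000 uN/um^2).
E = 130 GPa = 130000 uN/um^2
Step 2: Compute t^3 = 3^3 = 27
Step 3: Compute L^3 = 153^3 = 3581577
Step 4: k = 130000 * 17 * 27 / (4 * 3581577)
k = 4.1651 uN/um


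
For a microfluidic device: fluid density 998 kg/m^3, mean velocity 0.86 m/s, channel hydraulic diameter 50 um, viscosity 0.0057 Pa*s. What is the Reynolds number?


Step 1: Convert Dh to meters: Dh = 50e-6 m
Step 2: Re = rho * v * Dh / mu
Re = 998 * 0.86 * 50e-6 / 0.0057
Re = 7.529


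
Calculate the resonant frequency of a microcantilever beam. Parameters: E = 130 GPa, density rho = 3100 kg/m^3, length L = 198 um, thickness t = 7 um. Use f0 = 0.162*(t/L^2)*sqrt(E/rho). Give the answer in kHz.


Step 1: Convert units to SI.
t_SI = 7e-6 m, L_SI = 198e-6 m
Step 2: Calculate sqrt(E/rho).
sqrt(130e9 / 3100) = 6475.76 m/s
Step 3: Compute f0.
f0 = 0.162 * 7e-6 / (198e-6)^2 * 6475.76 = 187315.4 Hz = 187.32 kHz


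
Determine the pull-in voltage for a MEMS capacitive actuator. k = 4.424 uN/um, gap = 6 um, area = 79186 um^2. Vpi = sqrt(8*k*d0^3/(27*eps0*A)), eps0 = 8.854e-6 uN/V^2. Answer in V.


Step 1: Compute numerator: 8 * k * d0^3 = 8 * 4.424 * 6^3 = 7644.672
Step 2: Compute denominator: 27 * eps0 * A = 27 * 8.854e-6 * 79186 = 18.930047
Step 3: Vpi = sqrt(7644.672 / 18.930047)
Vpi = 20.1 V


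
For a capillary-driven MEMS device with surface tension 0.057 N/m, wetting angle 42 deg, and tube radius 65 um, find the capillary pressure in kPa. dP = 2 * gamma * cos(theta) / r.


Step 1: cos(42 deg) = 0.7431
Step 2: Convert r to m: r = 65e-6 m
Step 3: dP = 2 * 0.057 * 0.7431 / 65e-6 = 1303.3 Pa
Step 4: Convert Pa to kPa (divide by 1000).
dP = 1.3 kPa


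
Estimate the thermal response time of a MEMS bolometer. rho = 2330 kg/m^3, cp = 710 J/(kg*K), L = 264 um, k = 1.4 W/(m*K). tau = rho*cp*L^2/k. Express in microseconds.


Step 1: Convert L to m: L = 264e-6 m
Step 2: L^2 = (264e-6)^2 = 6.9696e-08 m^2
Step 3: tau = 2330 * 710 * 6.9696e-08 / 1.4 = 8.235578057e-02 s
Step 4: Convert to microseconds (multiply by 1e6).
tau = 82355.781 us


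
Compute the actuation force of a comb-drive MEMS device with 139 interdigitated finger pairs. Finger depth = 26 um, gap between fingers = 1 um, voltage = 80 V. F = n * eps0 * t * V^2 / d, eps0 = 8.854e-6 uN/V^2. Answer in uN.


Step 1: Parameters: n=139, eps0=8.854e-6 uN/V^2, t=26 um, V=80 V, d=1 um
Step 2: V^2 = 6400
Step 3: F = 139 * 8.854e-6 * 26 * 6400 / 1
F = 204.789 uN


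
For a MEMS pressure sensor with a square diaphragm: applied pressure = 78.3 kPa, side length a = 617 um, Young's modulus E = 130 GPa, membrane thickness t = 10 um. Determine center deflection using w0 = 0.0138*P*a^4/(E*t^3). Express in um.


Step 1: Convert pressure to compatible units (E is in GPa, so P in GPa).
P = 78.3 kPa = 78.3e-6 GPa
Step 2: Compute numerator: 0.0138 * P * a^4.
a^4 = 617^4 = 144924114721
numerator = 0.0138 * 78.3e-6 * 144924114721 = 1.565963e+05
Step 3: Compute denominator: E * t^3 = 130 * 10^3 = 130000
Step 4: w0 = numerator / denominator = 1.565963e+05 / 130000 = 1.2046 um


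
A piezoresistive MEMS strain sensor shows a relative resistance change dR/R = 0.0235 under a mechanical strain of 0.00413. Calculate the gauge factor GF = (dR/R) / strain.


Step 1: Identify values.
dR/R = 0.0235, strain = 0.00413
Step 2: GF = (dR/R) / strain = 0.0235 / 0.00413
GF = 5.7


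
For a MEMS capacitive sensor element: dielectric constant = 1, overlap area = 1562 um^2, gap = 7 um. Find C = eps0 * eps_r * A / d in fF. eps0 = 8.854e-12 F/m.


Step 1: Convert area to m^2: A = 1562e-12 m^2
Step 2: Convert gap to m: d = 7e-6 m
Step 3: C = eps0 * eps_r * A / d
C = 8.854e-12 * 1 * 1562e-12 / 7e-6
Step 4: Convert to fF (multiply by 1e15).
C = 1.98 fF


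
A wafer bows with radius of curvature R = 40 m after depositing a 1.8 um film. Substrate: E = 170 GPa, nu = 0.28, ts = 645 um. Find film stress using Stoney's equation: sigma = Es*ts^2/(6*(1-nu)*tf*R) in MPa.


Step 1: Compute numerator: Es * ts^2 = 170 * 645^2 = 70724250 (GPa*um^2)
Step 2: Compute denominator (R in um): 6*(1-nu)*tf*R = 6*0.72*1.8*40e6 = 311040000.0 (um^2)
Step 3: sigma (GPa) = 70724250 / 311040000.0 = 2.2738e-01 GPa
Step 4: Convert to MPa (x1000): sigma = 227.4 MPa


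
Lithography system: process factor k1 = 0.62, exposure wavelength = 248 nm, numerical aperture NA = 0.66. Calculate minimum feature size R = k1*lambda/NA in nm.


Step 1: Identify values: k1 = 0.62, lambda = 248 nm, NA = 0.66
Step 2: R = k1 * lambda / NA
R = 0.62 * 248 / 0.66
R = 233.0 nm


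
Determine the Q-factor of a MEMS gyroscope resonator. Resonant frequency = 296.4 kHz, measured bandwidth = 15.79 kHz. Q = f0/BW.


Step 1: Q = f0 / bandwidth
Step 2: Q = 296.4 / 15.79
Q = 18.8


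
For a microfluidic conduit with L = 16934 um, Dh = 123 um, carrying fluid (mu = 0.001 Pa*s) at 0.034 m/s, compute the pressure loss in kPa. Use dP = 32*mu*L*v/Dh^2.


Step 1: Convert to SI: L = 16934e-6 m, Dh = 123e-6 m
Step 2: dP = 32 * 0.001 * 16934e-6 * 0.034 / (123e-6)^2
Step 3: dP = 1217.81 Pa
Step 4: Convert to kPa: dP = 1.22 kPa


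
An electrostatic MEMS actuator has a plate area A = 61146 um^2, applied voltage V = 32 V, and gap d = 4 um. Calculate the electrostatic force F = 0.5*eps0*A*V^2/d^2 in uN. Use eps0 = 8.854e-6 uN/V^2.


Step 1: Identify parameters.
eps0 = 8.854e-6 uN/V^2, A = 61146 um^2, V = 32 V, d = 4 um
Step 2: Compute V^2 = 32^2 = 1024
Step 3: Compute d^2 = 4^2 = 16
Step 4: F = 0.5 * 8.854e-6 * 61146 * 1024 / 16
F = 17.324 uN


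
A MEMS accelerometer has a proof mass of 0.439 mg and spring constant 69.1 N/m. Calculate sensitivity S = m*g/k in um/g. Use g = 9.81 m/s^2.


Step 1: Convert mass: m = 0.439 mg = 4.39e-07 kg
Step 2: S = m * g / k = 4.39e-07 * 9.81 / 69.1
Step 3: S = 6.23e-08 m/g
Step 4: Convert to um/g: S = 0.062 um/g


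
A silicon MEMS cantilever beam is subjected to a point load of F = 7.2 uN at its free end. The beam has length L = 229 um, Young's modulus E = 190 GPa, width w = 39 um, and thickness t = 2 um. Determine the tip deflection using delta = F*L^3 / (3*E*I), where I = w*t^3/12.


Step 1: Calculate the second moment of area.
I = w * t^3 / 12 = 39 * 2^3 / 12 = 26.0 um^4
Step 2: Convert E to consistent units (1 GPa = 1000 uN/um^2).
E = 190 GPa = 190000 uN/um^2
Step 3: Calculate tip deflection.
delta = F * L^3 / (3 * E * I)
delta = 7.2 * 229^3 / (3 * 190000 * 26.0)
delta = 5.8343 um


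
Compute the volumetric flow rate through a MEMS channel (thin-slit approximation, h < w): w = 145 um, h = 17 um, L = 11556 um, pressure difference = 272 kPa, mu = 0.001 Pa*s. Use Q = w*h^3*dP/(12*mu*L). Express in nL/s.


Step 1: Convert all dimensions to SI (meters).
w = 145e-6 m, h = 17e-6 m, L = 11556e-6 m, dP = 272e3 Pa
Step 2: Q = w * h^3 * dP / (12 * mu * L)
Q = 145e-6 * (17e-6)^3 * 272e3 / (12 * 0.001 * 11556e-6) = 1.39731683e-09 m^3/s
Step 3: Convert Q from m^3/s to nL/s (1 m^3 = 1e12 nL, so multiply by 1e12).
Q = 1397.317 nL/s


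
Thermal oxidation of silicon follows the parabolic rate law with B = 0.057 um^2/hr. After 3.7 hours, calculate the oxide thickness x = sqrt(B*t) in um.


Step 1: Compute B*t = 0.057 * 3.7 = 0.2109
Step 2: x = sqrt(0.2109)
x = 0.459 um


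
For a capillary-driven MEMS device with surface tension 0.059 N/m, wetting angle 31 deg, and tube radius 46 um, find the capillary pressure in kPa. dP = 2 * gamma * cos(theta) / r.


Step 1: cos(31 deg) = 0.8572
Step 2: Convert r to m: r = 46e-6 m
Step 3: dP = 2 * 0.059 * 0.8572 / 46e-6 = 2198.9 Pa
Step 4: Convert Pa to kPa (divide by 1000).
dP = 2.2 kPa


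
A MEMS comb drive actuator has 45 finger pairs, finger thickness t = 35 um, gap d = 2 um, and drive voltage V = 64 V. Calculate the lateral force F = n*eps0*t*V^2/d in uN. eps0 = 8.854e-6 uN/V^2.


Step 1: Parameters: n=45, eps0=8.854e-6 uN/V^2, t=35 um, V=64 V, d=2 um
Step 2: V^2 = 4096
Step 3: F = 45 * 8.854e-6 * 35 * 4096 / 2
F = 28.559 uN


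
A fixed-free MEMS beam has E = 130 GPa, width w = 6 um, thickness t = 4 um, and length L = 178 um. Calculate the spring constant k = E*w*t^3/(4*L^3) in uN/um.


Step 1: Convert E to consistent units (1 GPa = 1000 uN/um^2).
E = 130 GPa = 130000 uN/um^2
Step 2: Compute t^3 = 4^3 = 64
Step 3: Compute L^3 = 178^3 = 5639752
Step 4: k = 130000 * 6 * 64 / (4 * 5639752)
k = 2.2129 uN/um


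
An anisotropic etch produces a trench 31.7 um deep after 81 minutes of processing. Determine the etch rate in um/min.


Step 1: Etch rate = depth / time
Step 2: rate = 31.7 / 81
rate = 0.391 um/min


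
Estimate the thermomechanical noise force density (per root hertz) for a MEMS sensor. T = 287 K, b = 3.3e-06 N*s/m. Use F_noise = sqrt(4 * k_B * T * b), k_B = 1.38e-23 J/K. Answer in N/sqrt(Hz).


Step 1: Compute 4 * k_B * T * b
= 4 * 1.38e-23 * 287 * 3.3e-06
= 5.2280e-26 N^2/Hz
Step 2: F_noise = sqrt(5.2280e-26)
F_noise = 2.29e-13 N/sqrt(Hz)


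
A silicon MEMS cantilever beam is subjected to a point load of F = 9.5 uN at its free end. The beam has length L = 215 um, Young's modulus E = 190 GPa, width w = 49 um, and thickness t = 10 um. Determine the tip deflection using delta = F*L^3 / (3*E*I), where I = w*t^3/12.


Step 1: Calculate the second moment of area.
I = w * t^3 / 12 = 49 * 10^3 / 12 = 4083.3333 um^4
Step 2: Convert E to consistent units (1 GPa = 1000 uN/um^2).
E = 190 GPa = 190000 uN/um^2
Step 3: Calculate tip deflection.
delta = F * L^3 / (3 * E * I)
delta = 9.5 * 215^3 / (3 * 190000 * 4083.3333)
delta = 0.0406 um


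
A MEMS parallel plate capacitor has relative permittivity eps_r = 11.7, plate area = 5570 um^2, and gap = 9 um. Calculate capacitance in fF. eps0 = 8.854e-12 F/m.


Step 1: Convert area to m^2: A = 5570e-12 m^2
Step 2: Convert gap to m: d = 9e-6 m
Step 3: C = eps0 * eps_r * A / d
C = 8.854e-12 * 11.7 * 5570e-12 / 9e-6
Step 4: Convert to fF (multiply by 1e15).
C = 64.11 fF


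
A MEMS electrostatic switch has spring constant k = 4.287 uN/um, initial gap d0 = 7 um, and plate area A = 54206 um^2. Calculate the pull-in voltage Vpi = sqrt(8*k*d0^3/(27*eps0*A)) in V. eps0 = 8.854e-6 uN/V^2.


Step 1: Compute numerator: 8 * k * d0^3 = 8 * 4.287 * 7^3 = 11763.528
Step 2: Compute denominator: 27 * eps0 * A = 27 * 8.854e-6 * 54206 = 12.958378
Step 3: Vpi = sqrt(11763.528 / 12.958378)
Vpi = 30.13 V


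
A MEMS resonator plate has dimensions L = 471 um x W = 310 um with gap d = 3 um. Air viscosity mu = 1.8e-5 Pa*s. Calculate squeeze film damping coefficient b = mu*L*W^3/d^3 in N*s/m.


Step 1: Convert to SI.
L = 471e-6 m, W = 310e-6 m, d = 3e-6 m
Step 2: W^3 = (310e-6)^3 = 2.98e-11 m^3
Step 3: d^3 = (3e-6)^3 = 2.70e-17 m^3
Step 4: b = 1.8e-5 * 471e-6 * 2.98e-11 / 2.70e-17
b = 9.35e-03 N*s/m


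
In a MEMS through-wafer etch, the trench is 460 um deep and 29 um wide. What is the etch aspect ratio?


Step 1: AR = depth / width
Step 2: AR = 460 / 29
AR = 15.9


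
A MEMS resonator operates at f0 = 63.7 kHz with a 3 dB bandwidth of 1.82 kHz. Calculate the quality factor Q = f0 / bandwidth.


Step 1: Q = f0 / bandwidth
Step 2: Q = 63.7 / 1.82
Q = 35.0


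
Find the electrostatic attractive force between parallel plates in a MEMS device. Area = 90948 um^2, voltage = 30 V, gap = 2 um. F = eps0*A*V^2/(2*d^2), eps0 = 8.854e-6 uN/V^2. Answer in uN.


Step 1: Identify parameters.
eps0 = 8.854e-6 uN/V^2, A = 90948 um^2, V = 30 V, d = 2 um
Step 2: Compute V^2 = 30^2 = 900
Step 3: Compute d^2 = 2^2 = 4
Step 4: F = 0.5 * 8.854e-6 * 90948 * 900 / 4
F = 90.591 uN


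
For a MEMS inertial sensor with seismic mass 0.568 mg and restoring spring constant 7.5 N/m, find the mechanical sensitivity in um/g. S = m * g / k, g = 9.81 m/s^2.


Step 1: Convert mass: m = 0.568 mg = 5.68e-07 kg
Step 2: S = m * g / k = 5.68e-07 * 9.81 / 7.5
Step 3: S = 7.43e-07 m/g
Step 4: Convert to um/g: S = 0.743 um/g


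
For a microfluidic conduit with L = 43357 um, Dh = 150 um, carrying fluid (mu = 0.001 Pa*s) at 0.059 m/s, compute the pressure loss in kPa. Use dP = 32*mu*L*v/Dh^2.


Step 1: Convert to SI: L = 43357e-6 m, Dh = 150e-6 m
Step 2: dP = 32 * 0.001 * 43357e-6 * 0.059 / (150e-6)^2
Step 3: dP = 3638.13 Pa
Step 4: Convert to kPa: dP = 3.64 kPa


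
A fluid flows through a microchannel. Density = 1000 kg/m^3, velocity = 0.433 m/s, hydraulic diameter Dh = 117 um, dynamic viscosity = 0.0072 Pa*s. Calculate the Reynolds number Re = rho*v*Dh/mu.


Step 1: Convert Dh to meters: Dh = 117e-6 m
Step 2: Re = rho * v * Dh / mu
Re = 1000 * 0.433 * 117e-6 / 0.0072
Re = 7.036


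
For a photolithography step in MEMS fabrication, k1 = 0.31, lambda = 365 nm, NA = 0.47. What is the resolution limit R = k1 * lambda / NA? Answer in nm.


Step 1: Identify values: k1 = 0.31, lambda = 365 nm, NA = 0.47
Step 2: R = k1 * lambda / NA
R = 0.31 * 365 / 0.47
R = 240.7 nm


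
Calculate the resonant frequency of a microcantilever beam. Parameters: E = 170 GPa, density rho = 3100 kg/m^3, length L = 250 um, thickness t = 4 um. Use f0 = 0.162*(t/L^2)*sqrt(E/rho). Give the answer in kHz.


Step 1: Convert units to SI.
t_SI = 4e-6 m, L_SI = 250e-6 m
Step 2: Calculate sqrt(E/rho).
sqrt(170e9 / 3100) = 7405.32 m/s
Step 3: Compute f0.
f0 = 0.162 * 4e-6 / (250e-6)^2 * 7405.32 = 76778.4 Hz = 76.78 kHz


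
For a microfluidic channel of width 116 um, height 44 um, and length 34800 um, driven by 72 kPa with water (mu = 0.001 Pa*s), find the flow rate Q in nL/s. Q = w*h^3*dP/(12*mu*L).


Step 1: Convert all dimensions to SI (meters).
w = 116e-6 m, h = 44e-6 m, L = 34800e-6 m, dP = 72e3 Pa
Step 2: Q = w * h^3 * dP / (12 * mu * L)
Q = 116e-6 * (44e-6)^3 * 72e3 / (12 * 0.001 * 34800e-6) = 1.70368e-09 m^3/s
Step 3: Convert Q from m^3/s to nL/s (1 m^3 = 1e12 nL, so multiply by 1e12).
Q = 1703.68 nL/s


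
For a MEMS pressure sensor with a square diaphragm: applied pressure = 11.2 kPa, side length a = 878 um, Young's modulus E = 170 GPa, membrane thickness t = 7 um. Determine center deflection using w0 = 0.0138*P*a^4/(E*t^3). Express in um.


Step 1: Convert pressure to compatible units (E is in GPa, so P in GPa).
P = 11.2 kPa = 11.2e-6 GPa
Step 2: Compute numerator: 0.0138 * P * a^4.
a^4 = 878^4 = 594262141456
numerator = 0.0138 * 11.2e-6 * 594262141456 = 9.184916e+04
Step 3: Compute denominator: E * t^3 = 170 * 7^3 = 58310
Step 4: w0 = numerator / denominator = 9.184916e+04 / 58310 = 1.5752 um


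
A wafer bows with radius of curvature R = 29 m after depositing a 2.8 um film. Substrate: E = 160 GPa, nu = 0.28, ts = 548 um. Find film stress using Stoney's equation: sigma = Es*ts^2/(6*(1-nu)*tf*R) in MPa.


Step 1: Compute numerator: Es * ts^2 = 160 * 548^2 = 48048640 (GPa*um^2)
Step 2: Compute denominator (R in um): 6*(1-nu)*tf*R = 6*0.72*2.8*29e6 = 350784000.0 (um^2)
Step 3: sigma (GPa) = 48048640 / 350784000.0 = 1.36975e-01 GPa
Step 4: Convert to MPa (x1000): sigma = 137.0 MPa


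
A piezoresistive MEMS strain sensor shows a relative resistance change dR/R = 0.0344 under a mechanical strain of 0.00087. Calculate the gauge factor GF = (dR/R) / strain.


Step 1: Identify values.
dR/R = 0.0344, strain = 0.00087
Step 2: GF = (dR/R) / strain = 0.0344 / 0.00087
GF = 39.5


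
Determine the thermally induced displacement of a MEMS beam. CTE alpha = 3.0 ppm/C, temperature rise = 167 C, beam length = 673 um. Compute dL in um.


Step 1: Convert CTE: alpha = 3.0 ppm/C = 3.0e-6 /C
Step 2: dL = 3.0e-6 * 167 * 673
dL = 0.3372 um


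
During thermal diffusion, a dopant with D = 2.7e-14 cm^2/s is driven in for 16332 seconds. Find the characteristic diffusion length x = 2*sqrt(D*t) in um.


Step 1: Compute D*t = 2.7e-14 * 16332 = 4.40964e-10 cm^2
Step 2: sqrt(D*t) = 2.1e-05 cm
Step 3: x = 2 * 2.1e-05 cm = 4.2e-05 cm
Step 4: Convert to um (1 cm = 1e4 um): x = 0.42 um


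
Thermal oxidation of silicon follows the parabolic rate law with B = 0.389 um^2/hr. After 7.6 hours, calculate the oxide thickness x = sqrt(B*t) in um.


Step 1: Compute B*t = 0.389 * 7.6 = 2.9564
Step 2: x = sqrt(2.9564)
x = 1.719 um


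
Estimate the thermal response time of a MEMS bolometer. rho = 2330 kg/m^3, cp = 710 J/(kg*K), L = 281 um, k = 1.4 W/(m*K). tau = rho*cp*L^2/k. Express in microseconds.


Step 1: Convert L to m: L = 281e-6 m
Step 2: L^2 = (281e-6)^2 = 7.8961e-08 m^2
Step 3: tau = 2330 * 710 * 7.8961e-08 / 1.4 = 9.330370164e-02 s
Step 4: Convert to microseconds (multiply by 1e6).
tau = 93303.702 us


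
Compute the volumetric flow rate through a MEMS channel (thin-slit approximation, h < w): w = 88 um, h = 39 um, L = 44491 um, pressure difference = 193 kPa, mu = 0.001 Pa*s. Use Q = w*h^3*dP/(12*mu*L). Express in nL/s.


Step 1: Convert all dimensions to SI (meters).
w = 88e-6 m, h = 39e-6 m, L = 44491e-6 m, dP = 193e3 Pa
Step 2: Q = w * h^3 * dP / (12 * mu * L)
Q = 88e-6 * (39e-6)^3 * 193e3 / (12 * 0.001 * 44491e-6) = 1.88703688e-09 m^3/s
Step 3: Convert Q from m^3/s to nL/s (1 m^3 = 1e12 nL, so multiply by 1e12).
Q = 1887.037 nL/s


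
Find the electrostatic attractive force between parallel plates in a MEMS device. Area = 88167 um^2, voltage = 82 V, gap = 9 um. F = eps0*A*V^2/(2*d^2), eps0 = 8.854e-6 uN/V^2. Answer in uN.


Step 1: Identify parameters.
eps0 = 8.854e-6 uN/V^2, A = 88167 um^2, V = 82 V, d = 9 um
Step 2: Compute V^2 = 82^2 = 6724
Step 3: Compute d^2 = 9^2 = 81
Step 4: F = 0.5 * 8.854e-6 * 88167 * 6724 / 81
F = 32.401 uN


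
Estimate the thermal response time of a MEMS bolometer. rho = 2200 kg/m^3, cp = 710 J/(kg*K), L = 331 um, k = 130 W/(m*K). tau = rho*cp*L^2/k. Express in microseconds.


Step 1: Convert L to m: L = 331e-6 m
Step 2: L^2 = (331e-6)^2 = 1.09561e-07 m^2
Step 3: tau = 2200 * 710 * 1.09561e-07 / 130 = 1.31641755e-03 s
Step 4: Convert to microseconds (multiply by 1e6).
tau = 1316.418 us


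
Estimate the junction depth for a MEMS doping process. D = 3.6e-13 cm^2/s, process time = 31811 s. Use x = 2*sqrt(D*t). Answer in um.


Step 1: Compute D*t = 3.6e-13 * 31811 = 1.145196e-08 cm^2
Step 2: sqrt(D*t) = 1.0701e-04 cm
Step 3: x = 2 * 1.0701e-04 cm = 2.1402e-04 cm
Step 4: Convert to um (1 cm = 1e4 um): x = 2.14 um


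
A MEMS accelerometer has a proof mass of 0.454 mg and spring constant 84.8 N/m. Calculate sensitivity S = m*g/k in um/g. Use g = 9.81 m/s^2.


Step 1: Convert mass: m = 0.454 mg = 4.54e-07 kg
Step 2: S = m * g / k = 4.54e-07 * 9.81 / 84.8
Step 3: S = 5.25e-08 m/g
Step 4: Convert to um/g: S = 0.053 um/g


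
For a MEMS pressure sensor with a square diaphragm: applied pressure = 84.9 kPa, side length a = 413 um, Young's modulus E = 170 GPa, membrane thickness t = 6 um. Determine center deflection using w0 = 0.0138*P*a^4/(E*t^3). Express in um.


Step 1: Convert pressure to compatible units (E is in GPa, so P in GPa).
P = 84.9 kPa = 84.9e-6 GPa
Step 2: Compute numerator: 0.0138 * P * a^4.
a^4 = 413^4 = 29093783761
numerator = 0.0138 * 84.9e-6 * 29093783761 = 3.40869e+04
Step 3: Compute denominator: E * t^3 = 170 * 6^3 = 36720
Step 4: w0 = numerator / denominator = 3.40869e+04 / 36720 = 0.9283 um
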